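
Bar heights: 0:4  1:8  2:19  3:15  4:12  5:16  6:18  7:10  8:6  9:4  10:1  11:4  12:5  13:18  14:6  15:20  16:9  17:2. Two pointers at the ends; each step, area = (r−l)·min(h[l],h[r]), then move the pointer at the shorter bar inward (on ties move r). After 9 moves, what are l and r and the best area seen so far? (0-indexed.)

l=7, r=15, best area=247

[0,17] min(4,2)*17=34 best=34 * → r--
[0,16] min(4,9)*16=64 best=64 * → l++
[1,16] min(8,9)*15=120 best=120 * → l++
[2,16] min(19,9)*14=126 best=126 * → r--
[2,15] min(19,20)*13=247 best=247 * → l++
[3,15] min(15,20)*12=180 best=247 → l++
[4,15] min(12,20)*11=132 best=247 → l++
[5,15] min(16,20)*10=160 best=247 → l++
[6,15] min(18,20)*9=162 best=247 → l++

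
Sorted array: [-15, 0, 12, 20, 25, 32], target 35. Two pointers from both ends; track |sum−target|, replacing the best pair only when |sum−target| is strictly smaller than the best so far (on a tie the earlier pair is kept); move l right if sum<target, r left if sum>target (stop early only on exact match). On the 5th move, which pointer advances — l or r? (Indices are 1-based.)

[1,6] -15+32=17 d=18 * → l++
[2,6] 0+32=32 d=3 * → l++
[3,6] 12+32=44 d=9 → r--
[3,5] 12+25=37 d=2 * → r--
[3,4] 12+20=32 d=3 → l++

l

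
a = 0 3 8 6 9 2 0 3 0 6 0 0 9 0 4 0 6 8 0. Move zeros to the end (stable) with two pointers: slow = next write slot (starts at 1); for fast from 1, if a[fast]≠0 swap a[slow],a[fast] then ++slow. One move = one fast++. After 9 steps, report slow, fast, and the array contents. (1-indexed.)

slow=7, fast=10, a=[3, 8, 6, 9, 2, 3, 0, 0, 0, 6, 0, 0, 9, 0, 4, 0, 6, 8, 0]

(s=1,f=1) a[fast]=0 → fast++
(s=1,f=2) a[fast]=3≠0 swap→a[1]=3 → slow++,fast++
(s=2,f=3) a[fast]=8≠0 swap→a[2]=8 → slow++,fast++
(s=3,f=4) a[fast]=6≠0 swap→a[3]=6 → slow++,fast++
(s=4,f=5) a[fast]=9≠0 swap→a[4]=9 → slow++,fast++
(s=5,f=6) a[fast]=2≠0 swap→a[5]=2 → slow++,fast++
(s=6,f=7) a[fast]=0 → fast++
(s=6,f=8) a[fast]=3≠0 swap→a[6]=3 → slow++,fast++
(s=7,f=9) a[fast]=0 → fast++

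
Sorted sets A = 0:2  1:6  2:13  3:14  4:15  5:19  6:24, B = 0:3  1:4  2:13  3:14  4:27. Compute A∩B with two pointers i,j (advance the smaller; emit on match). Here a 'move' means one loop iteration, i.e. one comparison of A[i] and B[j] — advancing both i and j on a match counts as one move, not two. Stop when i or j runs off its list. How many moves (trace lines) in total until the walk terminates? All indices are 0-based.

[i=0,j=0] 2<3 → i++
[i=1,j=0] 6>3 → j++
[i=1,j=1] 6>4 → j++
[i=1,j=2] 6<13 → i++
[i=2,j=2] 13==13 emit → i++,j++
[i=3,j=3] 14==14 emit → i++,j++
[i=4,j=4] 15<27 → i++
[i=5,j=4] 19<27 → i++
[i=6,j=4] 24<27 → i++

9 moves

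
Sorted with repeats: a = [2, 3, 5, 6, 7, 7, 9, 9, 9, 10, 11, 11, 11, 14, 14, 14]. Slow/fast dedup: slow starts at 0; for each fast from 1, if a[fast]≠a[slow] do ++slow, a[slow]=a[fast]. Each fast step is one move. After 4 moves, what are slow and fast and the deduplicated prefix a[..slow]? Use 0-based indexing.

(s=0,f=1) a[fast]=3≠a[slow]=2 write a[1]=3 → slow++,fast++
(s=1,f=2) a[fast]=5≠a[slow]=3 write a[2]=5 → slow++,fast++
(s=2,f=3) a[fast]=6≠a[slow]=5 write a[3]=6 → slow++,fast++
(s=3,f=4) a[fast]=7≠a[slow]=6 write a[4]=7 → slow++,fast++

slow=4, fast=5, prefix=[2, 3, 5, 6, 7]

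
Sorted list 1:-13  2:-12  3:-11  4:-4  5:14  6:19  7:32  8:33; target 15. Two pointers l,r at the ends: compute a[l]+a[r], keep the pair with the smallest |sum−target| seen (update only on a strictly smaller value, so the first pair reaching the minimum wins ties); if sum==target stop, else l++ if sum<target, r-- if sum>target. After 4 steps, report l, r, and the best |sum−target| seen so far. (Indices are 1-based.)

[1,8] -13+33=20 d=5 * → r--
[1,7] -13+32=19 d=4 * → r--
[1,6] -13+19=6 d=9 → l++
[2,6] -12+19=7 d=8 → l++

l=3, r=6, best |Δ|=4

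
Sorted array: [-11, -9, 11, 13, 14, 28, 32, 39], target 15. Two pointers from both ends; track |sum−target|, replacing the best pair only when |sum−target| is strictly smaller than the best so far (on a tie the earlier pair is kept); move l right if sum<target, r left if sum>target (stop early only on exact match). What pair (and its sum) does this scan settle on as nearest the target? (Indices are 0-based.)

pair (-11, 28) with sum 17 (|Δ|=2)

[0,7] -11+39=28 d=13 * → r--
[0,6] -11+32=21 d=6 * → r--
[0,5] -11+28=17 d=2 * → r--
[0,4] -11+14=3 d=12 → l++
[1,4] -9+14=5 d=10 → l++
[2,4] 11+14=25 d=10 → r--
[2,3] 11+13=24 d=9 → r--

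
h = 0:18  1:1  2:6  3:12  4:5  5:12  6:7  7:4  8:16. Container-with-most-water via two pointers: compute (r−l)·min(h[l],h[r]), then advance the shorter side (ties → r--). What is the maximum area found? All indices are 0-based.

[0,8] min(18,16)*8=128 best=128 * → r--
[0,7] min(18,4)*7=28 best=128 → r--
[0,6] min(18,7)*6=42 best=128 → r--
[0,5] min(18,12)*5=60 best=128 → r--
[0,4] min(18,5)*4=20 best=128 → r--
[0,3] min(18,12)*3=36 best=128 → r--
[0,2] min(18,6)*2=12 best=128 → r--
[0,1] min(18,1)*1=1 best=128 → r--

max area = 128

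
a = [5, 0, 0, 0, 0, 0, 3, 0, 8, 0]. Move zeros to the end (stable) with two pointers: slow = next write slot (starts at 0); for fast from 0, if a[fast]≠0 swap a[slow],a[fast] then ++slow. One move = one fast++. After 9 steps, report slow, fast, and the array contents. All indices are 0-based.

slow=3, fast=9, a=[5, 3, 8, 0, 0, 0, 0, 0, 0, 0]

(s=0,f=0) a[fast]=5≠0 swap→a[0]=5 → slow++,fast++
(s=1,f=1) a[fast]=0 → fast++
(s=1,f=2) a[fast]=0 → fast++
(s=1,f=3) a[fast]=0 → fast++
(s=1,f=4) a[fast]=0 → fast++
(s=1,f=5) a[fast]=0 → fast++
(s=1,f=6) a[fast]=3≠0 swap→a[1]=3 → slow++,fast++
(s=2,f=7) a[fast]=0 → fast++
(s=2,f=8) a[fast]=8≠0 swap→a[2]=8 → slow++,fast++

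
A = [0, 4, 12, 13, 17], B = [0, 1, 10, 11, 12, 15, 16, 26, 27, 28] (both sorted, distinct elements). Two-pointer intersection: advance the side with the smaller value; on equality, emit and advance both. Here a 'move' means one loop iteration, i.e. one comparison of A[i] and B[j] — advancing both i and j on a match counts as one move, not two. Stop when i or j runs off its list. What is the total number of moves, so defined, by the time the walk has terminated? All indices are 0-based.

i=0 j=0: 0==0 emit, i++,j++
i=1 j=1: 4>1, j++
i=1 j=2: 4<10, i++
i=2 j=2: 12>10, j++
i=2 j=3: 12>11, j++
i=2 j=4: 12==12 emit, i++,j++
i=3 j=5: 13<15, i++
i=4 j=5: 17>15, j++
i=4 j=6: 17>16, j++
i=4 j=7: 17<26, i++

10 moves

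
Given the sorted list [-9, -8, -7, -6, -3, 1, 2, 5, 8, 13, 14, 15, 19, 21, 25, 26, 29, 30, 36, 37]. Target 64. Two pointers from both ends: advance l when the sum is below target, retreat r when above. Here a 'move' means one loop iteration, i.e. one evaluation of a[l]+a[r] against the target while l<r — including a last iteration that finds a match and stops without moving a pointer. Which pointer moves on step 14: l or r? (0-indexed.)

l

l=0 r=19: -9+37=28 <64, l++
l=1 r=19: -8+37=29 <64, l++
l=2 r=19: -7+37=30 <64, l++
l=3 r=19: -6+37=31 <64, l++
l=4 r=19: -3+37=34 <64, l++
l=5 r=19: 1+37=38 <64, l++
l=6 r=19: 2+37=39 <64, l++
l=7 r=19: 5+37=42 <64, l++
l=8 r=19: 8+37=45 <64, l++
l=9 r=19: 13+37=50 <64, l++
l=10 r=19: 14+37=51 <64, l++
l=11 r=19: 15+37=52 <64, l++
l=12 r=19: 19+37=56 <64, l++
l=13 r=19: 21+37=58 <64, l++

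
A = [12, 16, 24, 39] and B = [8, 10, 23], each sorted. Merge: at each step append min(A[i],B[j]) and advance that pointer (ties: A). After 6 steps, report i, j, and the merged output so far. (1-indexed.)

i=1 j=1: A[i]=12>B[j]=8 take 8, j++
i=1 j=2: A[i]=12>B[j]=10 take 10, j++
i=1 j=3: A[i]=12<=B[j]=23 take 12, i++
i=2 j=3: A[i]=16<=B[j]=23 take 16, i++
i=3 j=3: A[i]=24>B[j]=23 take 23, j++
i=3 j=4: B done, take A[i]=24, i++

i=4, j=4, merged so far=[8, 10, 12, 16, 23, 24]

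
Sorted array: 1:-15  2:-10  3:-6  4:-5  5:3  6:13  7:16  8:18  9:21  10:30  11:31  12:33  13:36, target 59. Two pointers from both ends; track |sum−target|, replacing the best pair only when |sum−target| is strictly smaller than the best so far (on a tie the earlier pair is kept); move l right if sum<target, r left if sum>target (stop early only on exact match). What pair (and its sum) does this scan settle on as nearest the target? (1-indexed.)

l=1 r=13: -15+36=21 d=38 *, l++
l=2 r=13: -10+36=26 d=33 *, l++
l=3 r=13: -6+36=30 d=29 *, l++
l=4 r=13: -5+36=31 d=28 *, l++
l=5 r=13: 3+36=39 d=20 *, l++
l=6 r=13: 13+36=49 d=10 *, l++
l=7 r=13: 16+36=52 d=7 *, l++
l=8 r=13: 18+36=54 d=5 *, l++
l=9 r=13: 21+36=57 d=2 *, l++
l=10 r=13: 30+36=66 d=7, r--
l=10 r=12: 30+33=63 d=4, r--
l=10 r=11: 30+31=61 d=2, r--

pair (21, 36) with sum 57 (|Δ|=2)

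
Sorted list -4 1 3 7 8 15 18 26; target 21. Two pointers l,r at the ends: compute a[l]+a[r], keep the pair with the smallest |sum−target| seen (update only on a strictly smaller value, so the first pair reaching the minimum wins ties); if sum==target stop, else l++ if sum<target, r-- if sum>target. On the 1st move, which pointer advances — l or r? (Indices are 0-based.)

r

l=0 r=7: -4+26=22 d=1 *, r--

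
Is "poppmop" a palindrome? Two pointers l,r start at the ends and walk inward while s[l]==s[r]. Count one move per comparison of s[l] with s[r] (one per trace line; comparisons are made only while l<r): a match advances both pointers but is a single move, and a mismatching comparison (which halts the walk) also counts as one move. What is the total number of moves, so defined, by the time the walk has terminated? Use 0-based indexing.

3 moves

l=0 r=6: 'p'=='p', l++,r--
l=1 r=5: 'o'=='o', l++,r--
l=2 r=4: 'p'!='m', stop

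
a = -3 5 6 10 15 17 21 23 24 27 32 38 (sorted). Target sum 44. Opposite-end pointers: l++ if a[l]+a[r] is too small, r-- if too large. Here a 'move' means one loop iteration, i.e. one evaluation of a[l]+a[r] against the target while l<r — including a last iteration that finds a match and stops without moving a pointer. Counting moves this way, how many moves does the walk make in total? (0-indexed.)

l=0 r=11: -3+38=35 <44, l++
l=1 r=11: 5+38=43 <44, l++
l=2 r=11: 6+38=44, found

3 moves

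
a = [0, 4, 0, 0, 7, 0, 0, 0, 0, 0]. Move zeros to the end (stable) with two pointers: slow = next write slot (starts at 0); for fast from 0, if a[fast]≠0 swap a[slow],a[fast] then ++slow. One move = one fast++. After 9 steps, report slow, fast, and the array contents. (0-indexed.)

slow=2, fast=9, a=[4, 7, 0, 0, 0, 0, 0, 0, 0, 0]

slow=0 fast=0: a[fast]=0, fast++
slow=0 fast=1: a[fast]=4≠0 swap→a[0]=4, slow++,fast++
slow=1 fast=2: a[fast]=0, fast++
slow=1 fast=3: a[fast]=0, fast++
slow=1 fast=4: a[fast]=7≠0 swap→a[1]=7, slow++,fast++
slow=2 fast=5: a[fast]=0, fast++
slow=2 fast=6: a[fast]=0, fast++
slow=2 fast=7: a[fast]=0, fast++
slow=2 fast=8: a[fast]=0, fast++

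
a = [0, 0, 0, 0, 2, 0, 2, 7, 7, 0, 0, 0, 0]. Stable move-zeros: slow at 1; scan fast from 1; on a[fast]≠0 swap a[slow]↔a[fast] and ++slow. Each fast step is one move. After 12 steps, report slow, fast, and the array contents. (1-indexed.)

slow=5, fast=13, a=[2, 2, 7, 7, 0, 0, 0, 0, 0, 0, 0, 0, 0]

(s=1,f=1) a[fast]=0 → fast++
(s=1,f=2) a[fast]=0 → fast++
(s=1,f=3) a[fast]=0 → fast++
(s=1,f=4) a[fast]=0 → fast++
(s=1,f=5) a[fast]=2≠0 swap→a[1]=2 → slow++,fast++
(s=2,f=6) a[fast]=0 → fast++
(s=2,f=7) a[fast]=2≠0 swap→a[2]=2 → slow++,fast++
(s=3,f=8) a[fast]=7≠0 swap→a[3]=7 → slow++,fast++
(s=4,f=9) a[fast]=7≠0 swap→a[4]=7 → slow++,fast++
(s=5,f=10) a[fast]=0 → fast++
(s=5,f=11) a[fast]=0 → fast++
(s=5,f=12) a[fast]=0 → fast++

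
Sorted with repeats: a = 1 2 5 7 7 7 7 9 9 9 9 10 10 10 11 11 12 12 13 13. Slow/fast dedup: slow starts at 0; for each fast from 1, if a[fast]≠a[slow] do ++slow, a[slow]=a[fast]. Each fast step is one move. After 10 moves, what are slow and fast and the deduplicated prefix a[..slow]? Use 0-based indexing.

slow=4, fast=11, prefix=[1, 2, 5, 7, 9]

(s=0,f=1) a[fast]=2≠a[slow]=1 write a[1]=2 → slow++,fast++
(s=1,f=2) a[fast]=5≠a[slow]=2 write a[2]=5 → slow++,fast++
(s=2,f=3) a[fast]=7≠a[slow]=5 write a[3]=7 → slow++,fast++
(s=3,f=4) a[fast]=7=a[slow] dup → fast++
(s=3,f=5) a[fast]=7=a[slow] dup → fast++
(s=3,f=6) a[fast]=7=a[slow] dup → fast++
(s=3,f=7) a[fast]=9≠a[slow]=7 write a[4]=9 → slow++,fast++
(s=4,f=8) a[fast]=9=a[slow] dup → fast++
(s=4,f=9) a[fast]=9=a[slow] dup → fast++
(s=4,f=10) a[fast]=9=a[slow] dup → fast++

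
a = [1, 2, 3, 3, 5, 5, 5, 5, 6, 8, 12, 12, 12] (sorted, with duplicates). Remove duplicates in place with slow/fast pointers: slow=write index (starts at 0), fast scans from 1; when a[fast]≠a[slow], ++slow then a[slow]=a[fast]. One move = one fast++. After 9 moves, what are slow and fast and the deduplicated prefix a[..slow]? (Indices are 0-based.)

slow=5, fast=10, prefix=[1, 2, 3, 5, 6, 8]

(s=0,f=1) a[fast]=2≠a[slow]=1 write a[1]=2 → slow++,fast++
(s=1,f=2) a[fast]=3≠a[slow]=2 write a[2]=3 → slow++,fast++
(s=2,f=3) a[fast]=3=a[slow] dup → fast++
(s=2,f=4) a[fast]=5≠a[slow]=3 write a[3]=5 → slow++,fast++
(s=3,f=5) a[fast]=5=a[slow] dup → fast++
(s=3,f=6) a[fast]=5=a[slow] dup → fast++
(s=3,f=7) a[fast]=5=a[slow] dup → fast++
(s=3,f=8) a[fast]=6≠a[slow]=5 write a[4]=6 → slow++,fast++
(s=4,f=9) a[fast]=8≠a[slow]=6 write a[5]=8 → slow++,fast++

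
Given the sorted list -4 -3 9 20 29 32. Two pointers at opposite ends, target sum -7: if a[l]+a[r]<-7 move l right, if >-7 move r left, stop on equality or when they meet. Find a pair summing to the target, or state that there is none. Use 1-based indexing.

(-4, -3)

l=1 r=6: -4+32=28 >-7, r--
l=1 r=5: -4+29=25 >-7, r--
l=1 r=4: -4+20=16 >-7, r--
l=1 r=3: -4+9=5 >-7, r--
l=1 r=2: -4+-3=-7, found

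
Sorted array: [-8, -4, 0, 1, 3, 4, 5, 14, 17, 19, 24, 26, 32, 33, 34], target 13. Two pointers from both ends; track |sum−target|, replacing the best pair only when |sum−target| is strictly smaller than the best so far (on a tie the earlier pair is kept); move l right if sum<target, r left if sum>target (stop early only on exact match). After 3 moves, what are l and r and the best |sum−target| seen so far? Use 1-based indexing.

l=1 r=15: -8+34=26 d=13 *, r--
l=1 r=14: -8+33=25 d=12 *, r--
l=1 r=13: -8+32=24 d=11 *, r--

l=1, r=12, best |Δ|=11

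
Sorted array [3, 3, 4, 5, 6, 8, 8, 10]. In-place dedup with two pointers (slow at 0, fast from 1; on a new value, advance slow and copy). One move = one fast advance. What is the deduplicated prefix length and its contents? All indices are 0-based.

length 6; prefix = [3, 4, 5, 6, 8, 10]

(s=0,f=1) a[fast]=3=a[slow] dup → fast++
(s=0,f=2) a[fast]=4≠a[slow]=3 write a[1]=4 → slow++,fast++
(s=1,f=3) a[fast]=5≠a[slow]=4 write a[2]=5 → slow++,fast++
(s=2,f=4) a[fast]=6≠a[slow]=5 write a[3]=6 → slow++,fast++
(s=3,f=5) a[fast]=8≠a[slow]=6 write a[4]=8 → slow++,fast++
(s=4,f=6) a[fast]=8=a[slow] dup → fast++
(s=4,f=7) a[fast]=10≠a[slow]=8 write a[5]=10 → slow++,fast++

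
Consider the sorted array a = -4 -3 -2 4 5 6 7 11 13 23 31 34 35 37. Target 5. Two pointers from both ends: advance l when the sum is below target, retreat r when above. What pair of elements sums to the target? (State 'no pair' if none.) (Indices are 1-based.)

(-2, 7)

[1,14] -4+37=33 >5 → r--
[1,13] -4+35=31 >5 → r--
[1,12] -4+34=30 >5 → r--
[1,11] -4+31=27 >5 → r--
[1,10] -4+23=19 >5 → r--
[1,9] -4+13=9 >5 → r--
[1,8] -4+11=7 >5 → r--
[1,7] -4+7=3 <5 → l++
[2,7] -3+7=4 <5 → l++
[3,7] -2+7=5 → found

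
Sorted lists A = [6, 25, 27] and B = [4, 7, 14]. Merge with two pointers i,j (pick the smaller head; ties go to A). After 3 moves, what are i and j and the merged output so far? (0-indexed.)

[i=0,j=0] A[i]=6>B[j]=4 take 4 → j++
[i=0,j=1] A[i]=6<=B[j]=7 take 6 → i++
[i=1,j=1] A[i]=25>B[j]=7 take 7 → j++

i=1, j=2, merged so far=[4, 6, 7]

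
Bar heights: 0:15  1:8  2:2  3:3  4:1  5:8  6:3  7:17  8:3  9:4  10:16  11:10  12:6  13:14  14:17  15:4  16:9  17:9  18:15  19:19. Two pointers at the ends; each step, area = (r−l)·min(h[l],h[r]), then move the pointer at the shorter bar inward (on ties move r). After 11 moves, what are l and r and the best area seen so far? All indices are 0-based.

l=11, r=19, best area=285

l=0 r=19: min(15,19)*19=285 best=285 *, l++
l=1 r=19: min(8,19)*18=144 best=285, l++
l=2 r=19: min(2,19)*17=34 best=285, l++
l=3 r=19: min(3,19)*16=48 best=285, l++
l=4 r=19: min(1,19)*15=15 best=285, l++
l=5 r=19: min(8,19)*14=112 best=285, l++
l=6 r=19: min(3,19)*13=39 best=285, l++
l=7 r=19: min(17,19)*12=204 best=285, l++
l=8 r=19: min(3,19)*11=33 best=285, l++
l=9 r=19: min(4,19)*10=40 best=285, l++
l=10 r=19: min(16,19)*9=144 best=285, l++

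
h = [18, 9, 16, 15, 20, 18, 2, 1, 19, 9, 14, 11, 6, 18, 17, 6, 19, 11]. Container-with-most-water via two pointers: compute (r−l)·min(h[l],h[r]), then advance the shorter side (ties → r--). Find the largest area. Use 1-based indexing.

[1,18] min(18,11)*17=187 best=187 * → r--
[1,17] min(18,19)*16=288 best=288 * → l++
[2,17] min(9,19)*15=135 best=288 → l++
[3,17] min(16,19)*14=224 best=288 → l++
[4,17] min(15,19)*13=195 best=288 → l++
[5,17] min(20,19)*12=228 best=288 → r--
[5,16] min(20,6)*11=66 best=288 → r--
[5,15] min(20,17)*10=170 best=288 → r--
[5,14] min(20,18)*9=162 best=288 → r--
[5,13] min(20,6)*8=48 best=288 → r--
[5,12] min(20,11)*7=77 best=288 → r--
[5,11] min(20,14)*6=84 best=288 → r--
[5,10] min(20,9)*5=45 best=288 → r--
[5,9] min(20,19)*4=76 best=288 → r--
[5,8] min(20,1)*3=3 best=288 → r--
[5,7] min(20,2)*2=4 best=288 → r--
[5,6] min(20,18)*1=18 best=288 → r--

max area = 288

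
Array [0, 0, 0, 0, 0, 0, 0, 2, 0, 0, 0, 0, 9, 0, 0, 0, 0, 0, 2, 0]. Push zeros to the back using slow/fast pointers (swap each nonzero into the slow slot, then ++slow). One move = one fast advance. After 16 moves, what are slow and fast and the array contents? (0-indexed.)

slow=2, fast=16, a=[2, 9, 0, 0, 0, 0, 0, 0, 0, 0, 0, 0, 0, 0, 0, 0, 0, 0, 2, 0]

(s=0,f=0) a[fast]=0 → fast++
(s=0,f=1) a[fast]=0 → fast++
(s=0,f=2) a[fast]=0 → fast++
(s=0,f=3) a[fast]=0 → fast++
(s=0,f=4) a[fast]=0 → fast++
(s=0,f=5) a[fast]=0 → fast++
(s=0,f=6) a[fast]=0 → fast++
(s=0,f=7) a[fast]=2≠0 swap→a[0]=2 → slow++,fast++
(s=1,f=8) a[fast]=0 → fast++
(s=1,f=9) a[fast]=0 → fast++
(s=1,f=10) a[fast]=0 → fast++
(s=1,f=11) a[fast]=0 → fast++
(s=1,f=12) a[fast]=9≠0 swap→a[1]=9 → slow++,fast++
(s=2,f=13) a[fast]=0 → fast++
(s=2,f=14) a[fast]=0 → fast++
(s=2,f=15) a[fast]=0 → fast++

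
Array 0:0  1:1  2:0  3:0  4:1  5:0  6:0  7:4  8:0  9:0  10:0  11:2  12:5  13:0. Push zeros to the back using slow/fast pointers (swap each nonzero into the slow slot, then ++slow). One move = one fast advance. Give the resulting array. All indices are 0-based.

[1, 1, 4, 2, 5, 0, 0, 0, 0, 0, 0, 0, 0, 0]

slow=0 fast=0: a[fast]=0, fast++
slow=0 fast=1: a[fast]=1≠0 swap→a[0]=1, slow++,fast++
slow=1 fast=2: a[fast]=0, fast++
slow=1 fast=3: a[fast]=0, fast++
slow=1 fast=4: a[fast]=1≠0 swap→a[1]=1, slow++,fast++
slow=2 fast=5: a[fast]=0, fast++
slow=2 fast=6: a[fast]=0, fast++
slow=2 fast=7: a[fast]=4≠0 swap→a[2]=4, slow++,fast++
slow=3 fast=8: a[fast]=0, fast++
slow=3 fast=9: a[fast]=0, fast++
slow=3 fast=10: a[fast]=0, fast++
slow=3 fast=11: a[fast]=2≠0 swap→a[3]=2, slow++,fast++
slow=4 fast=12: a[fast]=5≠0 swap→a[4]=5, slow++,fast++
slow=5 fast=13: a[fast]=0, fast++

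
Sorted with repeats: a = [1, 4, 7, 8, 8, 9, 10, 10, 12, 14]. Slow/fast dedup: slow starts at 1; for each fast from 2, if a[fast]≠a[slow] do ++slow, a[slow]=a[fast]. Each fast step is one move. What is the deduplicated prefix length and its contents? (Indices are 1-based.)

length 8; prefix = [1, 4, 7, 8, 9, 10, 12, 14]

slow=1 fast=2: a[fast]=4≠a[slow]=1 write a[2]=4, slow++,fast++
slow=2 fast=3: a[fast]=7≠a[slow]=4 write a[3]=7, slow++,fast++
slow=3 fast=4: a[fast]=8≠a[slow]=7 write a[4]=8, slow++,fast++
slow=4 fast=5: a[fast]=8=a[slow] dup, fast++
slow=4 fast=6: a[fast]=9≠a[slow]=8 write a[5]=9, slow++,fast++
slow=5 fast=7: a[fast]=10≠a[slow]=9 write a[6]=10, slow++,fast++
slow=6 fast=8: a[fast]=10=a[slow] dup, fast++
slow=6 fast=9: a[fast]=12≠a[slow]=10 write a[7]=12, slow++,fast++
slow=7 fast=10: a[fast]=14≠a[slow]=12 write a[8]=14, slow++,fast++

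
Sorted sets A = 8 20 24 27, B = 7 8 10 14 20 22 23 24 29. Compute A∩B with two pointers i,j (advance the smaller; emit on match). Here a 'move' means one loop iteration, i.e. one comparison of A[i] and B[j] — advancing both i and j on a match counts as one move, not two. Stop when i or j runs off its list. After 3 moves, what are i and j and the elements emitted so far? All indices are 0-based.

i=1, j=3, emitted=[8]

i=0 j=0: 8>7, j++
i=0 j=1: 8==8 emit, i++,j++
i=1 j=2: 20>10, j++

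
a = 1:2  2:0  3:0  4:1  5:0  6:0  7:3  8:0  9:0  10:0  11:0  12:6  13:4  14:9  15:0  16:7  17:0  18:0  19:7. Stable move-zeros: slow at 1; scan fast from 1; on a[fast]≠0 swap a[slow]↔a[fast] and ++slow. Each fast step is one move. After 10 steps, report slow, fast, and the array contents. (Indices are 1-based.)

slow=4, fast=11, a=[2, 1, 3, 0, 0, 0, 0, 0, 0, 0, 0, 6, 4, 9, 0, 7, 0, 0, 7]

(s=1,f=1) a[fast]=2≠0 swap→a[1]=2 → slow++,fast++
(s=2,f=2) a[fast]=0 → fast++
(s=2,f=3) a[fast]=0 → fast++
(s=2,f=4) a[fast]=1≠0 swap→a[2]=1 → slow++,fast++
(s=3,f=5) a[fast]=0 → fast++
(s=3,f=6) a[fast]=0 → fast++
(s=3,f=7) a[fast]=3≠0 swap→a[3]=3 → slow++,fast++
(s=4,f=8) a[fast]=0 → fast++
(s=4,f=9) a[fast]=0 → fast++
(s=4,f=10) a[fast]=0 → fast++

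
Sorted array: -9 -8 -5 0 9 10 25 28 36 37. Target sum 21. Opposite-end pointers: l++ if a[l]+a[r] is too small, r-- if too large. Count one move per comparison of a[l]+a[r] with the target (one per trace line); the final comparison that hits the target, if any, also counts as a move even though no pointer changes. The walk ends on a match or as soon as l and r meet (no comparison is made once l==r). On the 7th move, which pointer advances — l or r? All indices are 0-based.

r

[0,9] -9+37=28 >21 → r--
[0,8] -9+36=27 >21 → r--
[0,7] -9+28=19 <21 → l++
[1,7] -8+28=20 <21 → l++
[2,7] -5+28=23 >21 → r--
[2,6] -5+25=20 <21 → l++
[3,6] 0+25=25 >21 → r--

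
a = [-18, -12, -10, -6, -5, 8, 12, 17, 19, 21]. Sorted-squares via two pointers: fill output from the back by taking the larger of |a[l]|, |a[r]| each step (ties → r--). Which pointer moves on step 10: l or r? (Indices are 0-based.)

r

l=0 r=9: |-18|<=|21| out[9]=441, r--
l=0 r=8: |-18|<=|19| out[8]=361, r--
l=0 r=7: |-18|>|17| out[7]=324, l++
l=1 r=7: |-12|<=|17| out[6]=289, r--
l=1 r=6: |-12|<=|12| out[5]=144, r--
l=1 r=5: |-12|>|8| out[4]=144, l++
l=2 r=5: |-10|>|8| out[3]=100, l++
l=3 r=5: |-6|<=|8| out[2]=64, r--
l=3 r=4: |-6|>|-5| out[1]=36, l++
l=4 r=4: |-5|<=|-5| out[0]=25, r--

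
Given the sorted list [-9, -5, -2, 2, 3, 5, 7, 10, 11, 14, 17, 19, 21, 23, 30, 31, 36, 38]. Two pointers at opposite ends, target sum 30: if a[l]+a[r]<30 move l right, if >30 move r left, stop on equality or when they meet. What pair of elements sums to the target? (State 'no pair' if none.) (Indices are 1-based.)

(7, 23)

[1,18] -9+38=29 <30 → l++
[2,18] -5+38=33 >30 → r--
[2,17] -5+36=31 >30 → r--
[2,16] -5+31=26 <30 → l++
[3,16] -2+31=29 <30 → l++
[4,16] 2+31=33 >30 → r--
[4,15] 2+30=32 >30 → r--
[4,14] 2+23=25 <30 → l++
[5,14] 3+23=26 <30 → l++
[6,14] 5+23=28 <30 → l++
[7,14] 7+23=30 → found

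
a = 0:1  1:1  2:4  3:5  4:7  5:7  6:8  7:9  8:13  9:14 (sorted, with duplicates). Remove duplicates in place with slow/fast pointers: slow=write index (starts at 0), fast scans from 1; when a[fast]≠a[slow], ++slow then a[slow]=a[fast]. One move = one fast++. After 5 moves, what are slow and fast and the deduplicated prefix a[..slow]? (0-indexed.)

(s=0,f=1) a[fast]=1=a[slow] dup → fast++
(s=0,f=2) a[fast]=4≠a[slow]=1 write a[1]=4 → slow++,fast++
(s=1,f=3) a[fast]=5≠a[slow]=4 write a[2]=5 → slow++,fast++
(s=2,f=4) a[fast]=7≠a[slow]=5 write a[3]=7 → slow++,fast++
(s=3,f=5) a[fast]=7=a[slow] dup → fast++

slow=3, fast=6, prefix=[1, 4, 5, 7]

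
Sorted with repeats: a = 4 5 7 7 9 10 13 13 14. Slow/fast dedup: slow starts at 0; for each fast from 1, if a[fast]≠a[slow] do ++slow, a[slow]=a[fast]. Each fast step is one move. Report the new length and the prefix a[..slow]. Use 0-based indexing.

length 7; prefix = [4, 5, 7, 9, 10, 13, 14]

slow=0 fast=1: a[fast]=5≠a[slow]=4 write a[1]=5, slow++,fast++
slow=1 fast=2: a[fast]=7≠a[slow]=5 write a[2]=7, slow++,fast++
slow=2 fast=3: a[fast]=7=a[slow] dup, fast++
slow=2 fast=4: a[fast]=9≠a[slow]=7 write a[3]=9, slow++,fast++
slow=3 fast=5: a[fast]=10≠a[slow]=9 write a[4]=10, slow++,fast++
slow=4 fast=6: a[fast]=13≠a[slow]=10 write a[5]=13, slow++,fast++
slow=5 fast=7: a[fast]=13=a[slow] dup, fast++
slow=5 fast=8: a[fast]=14≠a[slow]=13 write a[6]=14, slow++,fast++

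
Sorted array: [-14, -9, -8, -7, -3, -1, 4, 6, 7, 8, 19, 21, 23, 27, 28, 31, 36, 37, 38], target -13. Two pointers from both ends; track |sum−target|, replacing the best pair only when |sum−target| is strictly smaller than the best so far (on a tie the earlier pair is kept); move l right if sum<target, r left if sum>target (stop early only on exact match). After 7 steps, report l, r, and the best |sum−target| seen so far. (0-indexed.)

l=0, r=11, best |Δ|=22

l=0 r=18: -14+38=24 d=37 *, r--
l=0 r=17: -14+37=23 d=36 *, r--
l=0 r=16: -14+36=22 d=35 *, r--
l=0 r=15: -14+31=17 d=30 *, r--
l=0 r=14: -14+28=14 d=27 *, r--
l=0 r=13: -14+27=13 d=26 *, r--
l=0 r=12: -14+23=9 d=22 *, r--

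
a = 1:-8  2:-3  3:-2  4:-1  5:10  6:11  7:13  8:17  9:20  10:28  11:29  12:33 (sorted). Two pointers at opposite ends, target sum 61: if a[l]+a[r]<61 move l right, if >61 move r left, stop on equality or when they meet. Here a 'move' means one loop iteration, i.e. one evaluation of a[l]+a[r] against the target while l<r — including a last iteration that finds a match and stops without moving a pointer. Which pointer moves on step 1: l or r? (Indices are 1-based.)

l=1 r=12: -8+33=25 <61, l++

l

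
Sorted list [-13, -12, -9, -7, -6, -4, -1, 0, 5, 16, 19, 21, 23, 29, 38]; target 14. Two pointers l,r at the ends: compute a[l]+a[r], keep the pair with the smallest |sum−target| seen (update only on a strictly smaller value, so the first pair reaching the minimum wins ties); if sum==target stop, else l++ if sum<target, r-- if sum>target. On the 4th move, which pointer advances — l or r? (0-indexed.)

[0,14] -13+38=25 d=11 * → r--
[0,13] -13+29=16 d=2 * → r--
[0,12] -13+23=10 d=4 → l++
[1,12] -12+23=11 d=3 → l++

l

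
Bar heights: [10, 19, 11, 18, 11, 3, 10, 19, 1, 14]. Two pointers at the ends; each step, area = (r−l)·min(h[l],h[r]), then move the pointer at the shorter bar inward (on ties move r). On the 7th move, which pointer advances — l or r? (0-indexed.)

r

[0,9] min(10,14)*9=90 best=90 * → l++
[1,9] min(19,14)*8=112 best=112 * → r--
[1,8] min(19,1)*7=7 best=112 → r--
[1,7] min(19,19)*6=114 best=114 * → r--
[1,6] min(19,10)*5=50 best=114 → r--
[1,5] min(19,3)*4=12 best=114 → r--
[1,4] min(19,11)*3=33 best=114 → r--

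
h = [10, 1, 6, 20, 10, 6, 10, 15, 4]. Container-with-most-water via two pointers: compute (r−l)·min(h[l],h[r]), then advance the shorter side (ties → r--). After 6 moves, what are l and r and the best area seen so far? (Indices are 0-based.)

l=3, r=5, best area=70

l=0 r=8: min(10,4)*8=32 best=32 *, r--
l=0 r=7: min(10,15)*7=70 best=70 *, l++
l=1 r=7: min(1,15)*6=6 best=70, l++
l=2 r=7: min(6,15)*5=30 best=70, l++
l=3 r=7: min(20,15)*4=60 best=70, r--
l=3 r=6: min(20,10)*3=30 best=70, r--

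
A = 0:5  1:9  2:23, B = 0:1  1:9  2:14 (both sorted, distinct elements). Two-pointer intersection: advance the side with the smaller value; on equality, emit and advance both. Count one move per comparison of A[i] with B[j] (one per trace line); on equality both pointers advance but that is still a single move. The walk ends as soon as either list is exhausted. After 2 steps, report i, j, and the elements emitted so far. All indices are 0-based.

i=1, j=1, emitted=[]

i=0 j=0: 5>1, j++
i=0 j=1: 5<9, i++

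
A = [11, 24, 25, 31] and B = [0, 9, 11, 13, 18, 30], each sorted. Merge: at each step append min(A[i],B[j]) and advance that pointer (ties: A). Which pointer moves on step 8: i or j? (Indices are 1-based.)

i

[i=1,j=1] A[i]=11>B[j]=0 take 0 → j++
[i=1,j=2] A[i]=11>B[j]=9 take 9 → j++
[i=1,j=3] A[i]=11<=B[j]=11 take 11 → i++
[i=2,j=3] A[i]=24>B[j]=11 take 11 → j++
[i=2,j=4] A[i]=24>B[j]=13 take 13 → j++
[i=2,j=5] A[i]=24>B[j]=18 take 18 → j++
[i=2,j=6] A[i]=24<=B[j]=30 take 24 → i++
[i=3,j=6] A[i]=25<=B[j]=30 take 25 → i++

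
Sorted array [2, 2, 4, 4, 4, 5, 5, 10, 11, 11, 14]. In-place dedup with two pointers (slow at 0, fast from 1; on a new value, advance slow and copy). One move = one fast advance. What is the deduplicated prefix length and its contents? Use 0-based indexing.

(s=0,f=1) a[fast]=2=a[slow] dup → fast++
(s=0,f=2) a[fast]=4≠a[slow]=2 write a[1]=4 → slow++,fast++
(s=1,f=3) a[fast]=4=a[slow] dup → fast++
(s=1,f=4) a[fast]=4=a[slow] dup → fast++
(s=1,f=5) a[fast]=5≠a[slow]=4 write a[2]=5 → slow++,fast++
(s=2,f=6) a[fast]=5=a[slow] dup → fast++
(s=2,f=7) a[fast]=10≠a[slow]=5 write a[3]=10 → slow++,fast++
(s=3,f=8) a[fast]=11≠a[slow]=10 write a[4]=11 → slow++,fast++
(s=4,f=9) a[fast]=11=a[slow] dup → fast++
(s=4,f=10) a[fast]=14≠a[slow]=11 write a[5]=14 → slow++,fast++

length 6; prefix = [2, 4, 5, 10, 11, 14]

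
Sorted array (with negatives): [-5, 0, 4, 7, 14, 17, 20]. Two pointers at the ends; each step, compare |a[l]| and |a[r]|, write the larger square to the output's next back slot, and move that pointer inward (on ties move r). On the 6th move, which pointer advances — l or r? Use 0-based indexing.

l=0 r=6: |-5|<=|20| out[6]=400, r--
l=0 r=5: |-5|<=|17| out[5]=289, r--
l=0 r=4: |-5|<=|14| out[4]=196, r--
l=0 r=3: |-5|<=|7| out[3]=49, r--
l=0 r=2: |-5|>|4| out[2]=25, l++
l=1 r=2: |0|<=|4| out[1]=16, r--

r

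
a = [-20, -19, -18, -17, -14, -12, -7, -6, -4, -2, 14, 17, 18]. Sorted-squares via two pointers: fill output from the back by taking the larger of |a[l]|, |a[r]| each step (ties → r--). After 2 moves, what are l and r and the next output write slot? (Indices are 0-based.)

[0,12] |-20|>|18| out[12]=400 → l++
[1,12] |-19|>|18| out[11]=361 → l++

l=2, r=12, next write slot=10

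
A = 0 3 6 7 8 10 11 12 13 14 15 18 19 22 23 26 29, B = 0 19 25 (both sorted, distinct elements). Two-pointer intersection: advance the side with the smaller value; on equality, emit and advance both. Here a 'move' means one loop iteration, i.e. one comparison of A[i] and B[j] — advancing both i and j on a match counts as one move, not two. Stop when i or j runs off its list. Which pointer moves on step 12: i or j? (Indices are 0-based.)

[i=0,j=0] 0==0 emit → i++,j++
[i=1,j=1] 3<19 → i++
[i=2,j=1] 6<19 → i++
[i=3,j=1] 7<19 → i++
[i=4,j=1] 8<19 → i++
[i=5,j=1] 10<19 → i++
[i=6,j=1] 11<19 → i++
[i=7,j=1] 12<19 → i++
[i=8,j=1] 13<19 → i++
[i=9,j=1] 14<19 → i++
[i=10,j=1] 15<19 → i++
[i=11,j=1] 18<19 → i++

i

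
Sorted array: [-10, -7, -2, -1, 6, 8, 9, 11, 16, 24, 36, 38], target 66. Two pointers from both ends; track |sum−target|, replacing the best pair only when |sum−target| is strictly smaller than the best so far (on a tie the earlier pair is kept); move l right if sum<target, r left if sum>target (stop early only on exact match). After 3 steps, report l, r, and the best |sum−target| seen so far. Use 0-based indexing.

[0,11] -10+38=28 d=38 * → l++
[1,11] -7+38=31 d=35 * → l++
[2,11] -2+38=36 d=30 * → l++

l=3, r=11, best |Δ|=30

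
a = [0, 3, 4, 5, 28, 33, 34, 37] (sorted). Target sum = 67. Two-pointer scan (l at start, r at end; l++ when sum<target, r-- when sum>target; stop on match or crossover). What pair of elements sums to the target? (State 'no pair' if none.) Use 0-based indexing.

(33, 34)

[0,7] 0+37=37 <67 → l++
[1,7] 3+37=40 <67 → l++
[2,7] 4+37=41 <67 → l++
[3,7] 5+37=42 <67 → l++
[4,7] 28+37=65 <67 → l++
[5,7] 33+37=70 >67 → r--
[5,6] 33+34=67 → found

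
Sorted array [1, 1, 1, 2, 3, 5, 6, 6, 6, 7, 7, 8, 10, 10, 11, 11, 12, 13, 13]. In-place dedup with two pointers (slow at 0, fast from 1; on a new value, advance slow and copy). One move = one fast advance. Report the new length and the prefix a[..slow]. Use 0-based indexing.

length 11; prefix = [1, 2, 3, 5, 6, 7, 8, 10, 11, 12, 13]

slow=0 fast=1: a[fast]=1=a[slow] dup, fast++
slow=0 fast=2: a[fast]=1=a[slow] dup, fast++
slow=0 fast=3: a[fast]=2≠a[slow]=1 write a[1]=2, slow++,fast++
slow=1 fast=4: a[fast]=3≠a[slow]=2 write a[2]=3, slow++,fast++
slow=2 fast=5: a[fast]=5≠a[slow]=3 write a[3]=5, slow++,fast++
slow=3 fast=6: a[fast]=6≠a[slow]=5 write a[4]=6, slow++,fast++
slow=4 fast=7: a[fast]=6=a[slow] dup, fast++
slow=4 fast=8: a[fast]=6=a[slow] dup, fast++
slow=4 fast=9: a[fast]=7≠a[slow]=6 write a[5]=7, slow++,fast++
slow=5 fast=10: a[fast]=7=a[slow] dup, fast++
slow=5 fast=11: a[fast]=8≠a[slow]=7 write a[6]=8, slow++,fast++
slow=6 fast=12: a[fast]=10≠a[slow]=8 write a[7]=10, slow++,fast++
slow=7 fast=13: a[fast]=10=a[slow] dup, fast++
slow=7 fast=14: a[fast]=11≠a[slow]=10 write a[8]=11, slow++,fast++
slow=8 fast=15: a[fast]=11=a[slow] dup, fast++
slow=8 fast=16: a[fast]=12≠a[slow]=11 write a[9]=12, slow++,fast++
slow=9 fast=17: a[fast]=13≠a[slow]=12 write a[10]=13, slow++,fast++
slow=10 fast=18: a[fast]=13=a[slow] dup, fast++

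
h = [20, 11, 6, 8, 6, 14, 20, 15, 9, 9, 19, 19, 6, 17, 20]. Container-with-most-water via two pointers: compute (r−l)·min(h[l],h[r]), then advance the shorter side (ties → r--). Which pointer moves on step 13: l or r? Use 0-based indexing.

r

l=0 r=14: min(20,20)*14=280 best=280 *, r--
l=0 r=13: min(20,17)*13=221 best=280, r--
l=0 r=12: min(20,6)*12=72 best=280, r--
l=0 r=11: min(20,19)*11=209 best=280, r--
l=0 r=10: min(20,19)*10=190 best=280, r--
l=0 r=9: min(20,9)*9=81 best=280, r--
l=0 r=8: min(20,9)*8=72 best=280, r--
l=0 r=7: min(20,15)*7=105 best=280, r--
l=0 r=6: min(20,20)*6=120 best=280, r--
l=0 r=5: min(20,14)*5=70 best=280, r--
l=0 r=4: min(20,6)*4=24 best=280, r--
l=0 r=3: min(20,8)*3=24 best=280, r--
l=0 r=2: min(20,6)*2=12 best=280, r--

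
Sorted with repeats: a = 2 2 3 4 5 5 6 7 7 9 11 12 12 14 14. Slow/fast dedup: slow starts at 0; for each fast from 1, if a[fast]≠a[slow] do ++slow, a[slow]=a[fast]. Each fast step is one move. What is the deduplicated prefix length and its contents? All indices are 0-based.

slow=0 fast=1: a[fast]=2=a[slow] dup, fast++
slow=0 fast=2: a[fast]=3≠a[slow]=2 write a[1]=3, slow++,fast++
slow=1 fast=3: a[fast]=4≠a[slow]=3 write a[2]=4, slow++,fast++
slow=2 fast=4: a[fast]=5≠a[slow]=4 write a[3]=5, slow++,fast++
slow=3 fast=5: a[fast]=5=a[slow] dup, fast++
slow=3 fast=6: a[fast]=6≠a[slow]=5 write a[4]=6, slow++,fast++
slow=4 fast=7: a[fast]=7≠a[slow]=6 write a[5]=7, slow++,fast++
slow=5 fast=8: a[fast]=7=a[slow] dup, fast++
slow=5 fast=9: a[fast]=9≠a[slow]=7 write a[6]=9, slow++,fast++
slow=6 fast=10: a[fast]=11≠a[slow]=9 write a[7]=11, slow++,fast++
slow=7 fast=11: a[fast]=12≠a[slow]=11 write a[8]=12, slow++,fast++
slow=8 fast=12: a[fast]=12=a[slow] dup, fast++
slow=8 fast=13: a[fast]=14≠a[slow]=12 write a[9]=14, slow++,fast++
slow=9 fast=14: a[fast]=14=a[slow] dup, fast++

length 10; prefix = [2, 3, 4, 5, 6, 7, 9, 11, 12, 14]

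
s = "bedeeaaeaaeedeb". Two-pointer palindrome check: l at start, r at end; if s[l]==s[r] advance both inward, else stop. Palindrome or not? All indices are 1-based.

palindrome

[1,15] 'b'=='b' → l++,r--
[2,14] 'e'=='e' → l++,r--
[3,13] 'd'=='d' → l++,r--
[4,12] 'e'=='e' → l++,r--
[5,11] 'e'=='e' → l++,r--
[6,10] 'a'=='a' → l++,r--
[7,9] 'a'=='a' → l++,r--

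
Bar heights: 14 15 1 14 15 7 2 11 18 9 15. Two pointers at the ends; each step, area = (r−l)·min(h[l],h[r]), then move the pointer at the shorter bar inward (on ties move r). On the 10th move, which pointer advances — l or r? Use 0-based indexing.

l

[0,10] min(14,15)*10=140 best=140 * → l++
[1,10] min(15,15)*9=135 best=140 → r--
[1,9] min(15,9)*8=72 best=140 → r--
[1,8] min(15,18)*7=105 best=140 → l++
[2,8] min(1,18)*6=6 best=140 → l++
[3,8] min(14,18)*5=70 best=140 → l++
[4,8] min(15,18)*4=60 best=140 → l++
[5,8] min(7,18)*3=21 best=140 → l++
[6,8] min(2,18)*2=4 best=140 → l++
[7,8] min(11,18)*1=11 best=140 → l++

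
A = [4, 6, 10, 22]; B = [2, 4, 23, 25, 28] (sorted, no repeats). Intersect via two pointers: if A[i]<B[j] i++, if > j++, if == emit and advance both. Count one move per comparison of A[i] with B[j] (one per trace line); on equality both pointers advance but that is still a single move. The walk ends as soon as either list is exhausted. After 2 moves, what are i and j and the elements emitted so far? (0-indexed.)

[i=0,j=0] 4>2 → j++
[i=0,j=1] 4==4 emit → i++,j++

i=1, j=2, emitted=[4]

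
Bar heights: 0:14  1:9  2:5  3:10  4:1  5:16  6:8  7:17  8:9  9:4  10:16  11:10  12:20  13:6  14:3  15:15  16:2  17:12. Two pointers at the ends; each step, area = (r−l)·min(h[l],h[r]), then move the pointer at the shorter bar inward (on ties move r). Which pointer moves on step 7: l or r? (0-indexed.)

[0,17] min(14,12)*17=204 best=204 * → r--
[0,16] min(14,2)*16=32 best=204 → r--
[0,15] min(14,15)*15=210 best=210 * → l++
[1,15] min(9,15)*14=126 best=210 → l++
[2,15] min(5,15)*13=65 best=210 → l++
[3,15] min(10,15)*12=120 best=210 → l++
[4,15] min(1,15)*11=11 best=210 → l++

l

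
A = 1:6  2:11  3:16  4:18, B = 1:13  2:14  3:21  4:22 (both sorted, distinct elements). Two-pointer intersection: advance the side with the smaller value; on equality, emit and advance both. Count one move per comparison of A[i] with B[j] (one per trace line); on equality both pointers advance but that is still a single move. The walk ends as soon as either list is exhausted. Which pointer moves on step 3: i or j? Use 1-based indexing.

j

i=1 j=1: 6<13, i++
i=2 j=1: 11<13, i++
i=3 j=1: 16>13, j++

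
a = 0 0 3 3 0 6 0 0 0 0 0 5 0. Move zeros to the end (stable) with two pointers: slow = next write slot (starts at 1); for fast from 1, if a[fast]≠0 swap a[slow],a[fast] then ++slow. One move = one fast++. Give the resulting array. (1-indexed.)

slow=1 fast=1: a[fast]=0, fast++
slow=1 fast=2: a[fast]=0, fast++
slow=1 fast=3: a[fast]=3≠0 swap→a[1]=3, slow++,fast++
slow=2 fast=4: a[fast]=3≠0 swap→a[2]=3, slow++,fast++
slow=3 fast=5: a[fast]=0, fast++
slow=3 fast=6: a[fast]=6≠0 swap→a[3]=6, slow++,fast++
slow=4 fast=7: a[fast]=0, fast++
slow=4 fast=8: a[fast]=0, fast++
slow=4 fast=9: a[fast]=0, fast++
slow=4 fast=10: a[fast]=0, fast++
slow=4 fast=11: a[fast]=0, fast++
slow=4 fast=12: a[fast]=5≠0 swap→a[4]=5, slow++,fast++
slow=5 fast=13: a[fast]=0, fast++

[3, 3, 6, 5, 0, 0, 0, 0, 0, 0, 0, 0, 0]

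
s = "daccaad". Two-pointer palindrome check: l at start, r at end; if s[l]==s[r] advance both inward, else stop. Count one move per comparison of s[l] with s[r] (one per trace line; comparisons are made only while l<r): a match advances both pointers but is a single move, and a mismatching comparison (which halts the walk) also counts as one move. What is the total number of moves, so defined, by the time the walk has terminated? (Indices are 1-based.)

3 moves

l=1 r=7: 'd'=='d', l++,r--
l=2 r=6: 'a'=='a', l++,r--
l=3 r=5: 'c'!='a', stop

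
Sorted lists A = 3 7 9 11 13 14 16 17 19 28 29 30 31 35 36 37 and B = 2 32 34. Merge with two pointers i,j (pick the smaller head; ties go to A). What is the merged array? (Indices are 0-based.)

[2, 3, 7, 9, 11, 13, 14, 16, 17, 19, 28, 29, 30, 31, 32, 34, 35, 36, 37]

i=0 j=0: A[i]=3>B[j]=2 take 2, j++
i=0 j=1: A[i]=3<=B[j]=32 take 3, i++
i=1 j=1: A[i]=7<=B[j]=32 take 7, i++
i=2 j=1: A[i]=9<=B[j]=32 take 9, i++
i=3 j=1: A[i]=11<=B[j]=32 take 11, i++
i=4 j=1: A[i]=13<=B[j]=32 take 13, i++
i=5 j=1: A[i]=14<=B[j]=32 take 14, i++
i=6 j=1: A[i]=16<=B[j]=32 take 16, i++
i=7 j=1: A[i]=17<=B[j]=32 take 17, i++
i=8 j=1: A[i]=19<=B[j]=32 take 19, i++
i=9 j=1: A[i]=28<=B[j]=32 take 28, i++
i=10 j=1: A[i]=29<=B[j]=32 take 29, i++
i=11 j=1: A[i]=30<=B[j]=32 take 30, i++
i=12 j=1: A[i]=31<=B[j]=32 take 31, i++
i=13 j=1: A[i]=35>B[j]=32 take 32, j++
i=13 j=2: A[i]=35>B[j]=34 take 34, j++
i=13 j=3: B done, take A[i]=35, i++
i=14 j=3: B done, take A[i]=36, i++
i=15 j=3: B done, take A[i]=37, i++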